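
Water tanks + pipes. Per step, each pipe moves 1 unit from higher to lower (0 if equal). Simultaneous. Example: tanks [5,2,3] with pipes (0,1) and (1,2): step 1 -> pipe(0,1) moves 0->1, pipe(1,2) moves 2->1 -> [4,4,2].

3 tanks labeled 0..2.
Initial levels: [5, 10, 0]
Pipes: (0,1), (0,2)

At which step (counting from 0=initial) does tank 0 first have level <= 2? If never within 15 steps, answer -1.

Answer: -1

Derivation:
Step 1: flows [1->0,0->2] -> levels [5 9 1]
Step 2: flows [1->0,0->2] -> levels [5 8 2]
Step 3: flows [1->0,0->2] -> levels [5 7 3]
Step 4: flows [1->0,0->2] -> levels [5 6 4]
Step 5: flows [1->0,0->2] -> levels [5 5 5]
Step 6: flows [0=1,0=2] -> levels [5 5 5]
  -> stable; tank 0 stays at 5 > 2
Tank 0 never reaches <=2 within 15 steps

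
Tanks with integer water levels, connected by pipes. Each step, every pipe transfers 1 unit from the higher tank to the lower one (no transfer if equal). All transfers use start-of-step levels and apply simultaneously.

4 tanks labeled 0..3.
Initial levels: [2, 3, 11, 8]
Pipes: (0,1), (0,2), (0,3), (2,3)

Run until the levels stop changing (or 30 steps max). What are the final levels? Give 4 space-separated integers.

Step 1: flows [1->0,2->0,3->0,2->3] -> levels [5 2 9 8]
Step 2: flows [0->1,2->0,3->0,2->3] -> levels [6 3 7 8]
Step 3: flows [0->1,2->0,3->0,3->2] -> levels [7 4 7 6]
Step 4: flows [0->1,0=2,0->3,2->3] -> levels [5 5 6 8]
Step 5: flows [0=1,2->0,3->0,3->2] -> levels [7 5 6 6]
Step 6: flows [0->1,0->2,0->3,2=3] -> levels [4 6 7 7]
Step 7: flows [1->0,2->0,3->0,2=3] -> levels [7 5 6 6]
  -> period-2 cycle: step 7 state = step 5 state; never stabilizes
  -> state at step 30: (30-5) mod 2 = 1, same as step 6 -> [4 6 7 7]

Answer: 4 6 7 7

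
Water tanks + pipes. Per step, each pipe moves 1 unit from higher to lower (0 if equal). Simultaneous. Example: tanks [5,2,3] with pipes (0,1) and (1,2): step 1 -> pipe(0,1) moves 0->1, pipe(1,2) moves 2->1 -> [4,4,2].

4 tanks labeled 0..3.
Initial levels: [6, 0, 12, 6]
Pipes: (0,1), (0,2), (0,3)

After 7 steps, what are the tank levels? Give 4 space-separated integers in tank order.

Step 1: flows [0->1,2->0,0=3] -> levels [6 1 11 6]
Step 2: flows [0->1,2->0,0=3] -> levels [6 2 10 6]
Step 3: flows [0->1,2->0,0=3] -> levels [6 3 9 6]
Step 4: flows [0->1,2->0,0=3] -> levels [6 4 8 6]
Step 5: flows [0->1,2->0,0=3] -> levels [6 5 7 6]
Step 6: flows [0->1,2->0,0=3] -> levels [6 6 6 6]
Step 7: flows [0=1,0=2,0=3] -> levels [6 6 6 6]

Answer: 6 6 6 6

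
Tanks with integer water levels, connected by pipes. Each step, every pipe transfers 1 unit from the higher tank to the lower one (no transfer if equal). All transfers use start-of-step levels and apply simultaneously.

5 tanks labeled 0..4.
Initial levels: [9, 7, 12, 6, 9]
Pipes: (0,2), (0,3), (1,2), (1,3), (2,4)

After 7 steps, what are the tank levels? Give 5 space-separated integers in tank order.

Answer: 10 10 7 7 9

Derivation:
Step 1: flows [2->0,0->3,2->1,1->3,2->4] -> levels [9 7 9 8 10]
Step 2: flows [0=2,0->3,2->1,3->1,4->2] -> levels [8 9 9 8 9]
Step 3: flows [2->0,0=3,1=2,1->3,2=4] -> levels [9 8 8 9 9]
Step 4: flows [0->2,0=3,1=2,3->1,4->2] -> levels [8 9 10 8 8]
Step 5: flows [2->0,0=3,2->1,1->3,2->4] -> levels [9 9 7 9 9]
Step 6: flows [0->2,0=3,1->2,1=3,4->2] -> levels [8 8 10 9 8]
Step 7: flows [2->0,3->0,2->1,3->1,2->4] -> levels [10 10 7 7 9]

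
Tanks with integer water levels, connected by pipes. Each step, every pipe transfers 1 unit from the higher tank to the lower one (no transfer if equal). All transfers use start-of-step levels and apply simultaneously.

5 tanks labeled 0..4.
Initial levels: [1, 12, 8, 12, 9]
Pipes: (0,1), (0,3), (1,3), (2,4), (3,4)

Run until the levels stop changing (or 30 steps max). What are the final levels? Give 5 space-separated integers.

Step 1: flows [1->0,3->0,1=3,4->2,3->4] -> levels [3 11 9 10 9]
Step 2: flows [1->0,3->0,1->3,2=4,3->4] -> levels [5 9 9 9 10]
Step 3: flows [1->0,3->0,1=3,4->2,4->3] -> levels [7 8 10 9 8]
Step 4: flows [1->0,3->0,3->1,2->4,3->4] -> levels [9 8 9 6 10]
Step 5: flows [0->1,0->3,1->3,4->2,4->3] -> levels [7 8 10 9 8]
  -> period-2 cycle: step 5 state = step 3 state; never stabilizes
  -> state at step 30: (30-3) mod 2 = 1, same as step 4 -> [9 8 9 6 10]

Answer: 9 8 9 6 10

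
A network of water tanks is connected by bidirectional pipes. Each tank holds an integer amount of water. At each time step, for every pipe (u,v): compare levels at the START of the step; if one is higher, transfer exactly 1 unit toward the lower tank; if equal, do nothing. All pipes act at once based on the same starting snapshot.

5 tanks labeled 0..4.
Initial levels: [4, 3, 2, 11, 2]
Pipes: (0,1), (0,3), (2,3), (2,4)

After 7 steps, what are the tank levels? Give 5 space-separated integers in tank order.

Step 1: flows [0->1,3->0,3->2,2=4] -> levels [4 4 3 9 2]
Step 2: flows [0=1,3->0,3->2,2->4] -> levels [5 4 3 7 3]
Step 3: flows [0->1,3->0,3->2,2=4] -> levels [5 5 4 5 3]
Step 4: flows [0=1,0=3,3->2,2->4] -> levels [5 5 4 4 4]
Step 5: flows [0=1,0->3,2=3,2=4] -> levels [4 5 4 5 4]
Step 6: flows [1->0,3->0,3->2,2=4] -> levels [6 4 5 3 4]
Step 7: flows [0->1,0->3,2->3,2->4] -> levels [4 5 3 5 5]

Answer: 4 5 3 5 5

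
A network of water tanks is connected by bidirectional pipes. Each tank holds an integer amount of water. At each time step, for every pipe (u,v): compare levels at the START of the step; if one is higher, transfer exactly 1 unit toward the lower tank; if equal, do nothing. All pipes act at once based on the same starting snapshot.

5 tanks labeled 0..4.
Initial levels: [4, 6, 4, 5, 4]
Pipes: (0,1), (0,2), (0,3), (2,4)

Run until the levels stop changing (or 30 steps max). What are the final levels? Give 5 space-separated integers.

Step 1: flows [1->0,0=2,3->0,2=4] -> levels [6 5 4 4 4]
Step 2: flows [0->1,0->2,0->3,2=4] -> levels [3 6 5 5 4]
Step 3: flows [1->0,2->0,3->0,2->4] -> levels [6 5 3 4 5]
Step 4: flows [0->1,0->2,0->3,4->2] -> levels [3 6 5 5 4]
  -> period-2 cycle: step 4 state = step 2 state; never stabilizes
  -> state at step 30: (30-2) mod 2 = 0, same as step 2 -> [3 6 5 5 4]

Answer: 3 6 5 5 4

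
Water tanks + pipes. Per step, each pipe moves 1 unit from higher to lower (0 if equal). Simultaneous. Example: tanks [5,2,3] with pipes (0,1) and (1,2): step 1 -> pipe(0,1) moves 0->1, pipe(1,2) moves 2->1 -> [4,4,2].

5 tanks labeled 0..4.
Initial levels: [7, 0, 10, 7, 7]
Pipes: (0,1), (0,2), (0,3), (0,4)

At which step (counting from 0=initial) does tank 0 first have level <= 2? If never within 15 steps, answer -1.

Step 1: flows [0->1,2->0,0=3,0=4] -> levels [7 1 9 7 7]
Step 2: flows [0->1,2->0,0=3,0=4] -> levels [7 2 8 7 7]
Step 3: flows [0->1,2->0,0=3,0=4] -> levels [7 3 7 7 7]
Step 4: flows [0->1,0=2,0=3,0=4] -> levels [6 4 7 7 7]
Step 5: flows [0->1,2->0,3->0,4->0] -> levels [8 5 6 6 6]
Step 6: flows [0->1,0->2,0->3,0->4] -> levels [4 6 7 7 7]
Step 7: flows [1->0,2->0,3->0,4->0] -> levels [8 5 6 6 6]
  -> period-2 cycle (repeats step 5); tank 0 never drops to <=2
Tank 0 never reaches <=2 within 15 steps

Answer: -1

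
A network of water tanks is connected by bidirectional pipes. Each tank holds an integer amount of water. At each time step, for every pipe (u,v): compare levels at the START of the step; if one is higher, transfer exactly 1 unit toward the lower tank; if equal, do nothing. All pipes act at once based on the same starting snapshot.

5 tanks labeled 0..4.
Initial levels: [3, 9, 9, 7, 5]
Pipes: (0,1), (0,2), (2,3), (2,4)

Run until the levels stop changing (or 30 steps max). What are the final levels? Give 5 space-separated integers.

Answer: 8 6 5 7 7

Derivation:
Step 1: flows [1->0,2->0,2->3,2->4] -> levels [5 8 6 8 6]
Step 2: flows [1->0,2->0,3->2,2=4] -> levels [7 7 6 7 6]
Step 3: flows [0=1,0->2,3->2,2=4] -> levels [6 7 8 6 6]
Step 4: flows [1->0,2->0,2->3,2->4] -> levels [8 6 5 7 7]
Step 5: flows [0->1,0->2,3->2,4->2] -> levels [6 7 8 6 6]
  -> period-2 cycle: step 5 state = step 3 state; never stabilizes
  -> state at step 30: (30-3) mod 2 = 1, same as step 4 -> [8 6 5 7 7]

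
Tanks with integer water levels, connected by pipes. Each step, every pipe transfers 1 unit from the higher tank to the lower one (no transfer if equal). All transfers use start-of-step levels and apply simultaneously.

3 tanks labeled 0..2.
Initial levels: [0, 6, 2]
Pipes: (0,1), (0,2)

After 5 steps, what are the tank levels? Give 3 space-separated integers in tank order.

Answer: 4 2 2

Derivation:
Step 1: flows [1->0,2->0] -> levels [2 5 1]
Step 2: flows [1->0,0->2] -> levels [2 4 2]
Step 3: flows [1->0,0=2] -> levels [3 3 2]
Step 4: flows [0=1,0->2] -> levels [2 3 3]
Step 5: flows [1->0,2->0] -> levels [4 2 2]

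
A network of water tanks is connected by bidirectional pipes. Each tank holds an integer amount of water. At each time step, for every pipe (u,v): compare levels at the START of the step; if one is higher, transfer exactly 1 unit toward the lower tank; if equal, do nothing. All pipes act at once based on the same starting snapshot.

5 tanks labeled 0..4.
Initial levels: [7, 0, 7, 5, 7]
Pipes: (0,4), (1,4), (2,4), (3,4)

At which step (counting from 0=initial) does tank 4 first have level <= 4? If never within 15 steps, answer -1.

Answer: 3

Derivation:
Step 1: flows [0=4,4->1,2=4,4->3] -> levels [7 1 7 6 5]
Step 2: flows [0->4,4->1,2->4,3->4] -> levels [6 2 6 5 7]
Step 3: flows [4->0,4->1,4->2,4->3] -> levels [7 3 7 6 3]
Tank 4 first reaches <=4 at step 3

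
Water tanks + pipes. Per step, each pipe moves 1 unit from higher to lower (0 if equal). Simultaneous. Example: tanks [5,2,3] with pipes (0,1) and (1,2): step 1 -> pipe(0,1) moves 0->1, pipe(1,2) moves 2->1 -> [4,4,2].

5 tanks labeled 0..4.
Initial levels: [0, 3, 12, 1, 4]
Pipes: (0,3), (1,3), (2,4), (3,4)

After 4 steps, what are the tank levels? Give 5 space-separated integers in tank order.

Step 1: flows [3->0,1->3,2->4,4->3] -> levels [1 2 11 2 4]
Step 2: flows [3->0,1=3,2->4,4->3] -> levels [2 2 10 2 4]
Step 3: flows [0=3,1=3,2->4,4->3] -> levels [2 2 9 3 4]
Step 4: flows [3->0,3->1,2->4,4->3] -> levels [3 3 8 2 4]

Answer: 3 3 8 2 4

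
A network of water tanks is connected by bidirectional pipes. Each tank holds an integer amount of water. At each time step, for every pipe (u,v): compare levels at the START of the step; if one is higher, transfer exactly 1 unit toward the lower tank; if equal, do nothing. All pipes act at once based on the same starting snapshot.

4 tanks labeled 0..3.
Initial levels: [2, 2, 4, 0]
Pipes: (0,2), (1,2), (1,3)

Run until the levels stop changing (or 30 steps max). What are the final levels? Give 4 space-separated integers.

Step 1: flows [2->0,2->1,1->3] -> levels [3 2 2 1]
Step 2: flows [0->2,1=2,1->3] -> levels [2 1 3 2]
Step 3: flows [2->0,2->1,3->1] -> levels [3 3 1 1]
Step 4: flows [0->2,1->2,1->3] -> levels [2 1 3 2]
  -> period-2 cycle: step 4 state = step 2 state; never stabilizes
  -> state at step 30: (30-2) mod 2 = 0, same as step 2 -> [2 1 3 2]

Answer: 2 1 3 2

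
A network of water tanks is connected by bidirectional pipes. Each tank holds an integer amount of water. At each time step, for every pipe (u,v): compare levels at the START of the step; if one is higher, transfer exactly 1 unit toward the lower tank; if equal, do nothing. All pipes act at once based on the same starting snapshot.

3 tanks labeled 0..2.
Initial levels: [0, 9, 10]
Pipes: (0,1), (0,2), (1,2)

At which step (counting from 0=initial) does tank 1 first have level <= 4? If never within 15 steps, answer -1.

Step 1: flows [1->0,2->0,2->1] -> levels [2 9 8]
Step 2: flows [1->0,2->0,1->2] -> levels [4 7 8]
Step 3: flows [1->0,2->0,2->1] -> levels [6 7 6]
Step 4: flows [1->0,0=2,1->2] -> levels [7 5 7]
Step 5: flows [0->1,0=2,2->1] -> levels [6 7 6]
  -> period-2 cycle (repeats step 3); tank 1 never drops to <=4
Tank 1 never reaches <=4 within 15 steps

Answer: -1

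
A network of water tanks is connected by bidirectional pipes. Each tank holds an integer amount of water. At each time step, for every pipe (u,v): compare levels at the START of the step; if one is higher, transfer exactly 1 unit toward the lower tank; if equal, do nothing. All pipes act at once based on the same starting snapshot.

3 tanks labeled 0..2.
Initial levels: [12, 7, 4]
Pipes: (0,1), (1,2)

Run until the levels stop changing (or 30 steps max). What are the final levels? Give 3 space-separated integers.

Answer: 7 9 7

Derivation:
Step 1: flows [0->1,1->2] -> levels [11 7 5]
Step 2: flows [0->1,1->2] -> levels [10 7 6]
Step 3: flows [0->1,1->2] -> levels [9 7 7]
Step 4: flows [0->1,1=2] -> levels [8 8 7]
Step 5: flows [0=1,1->2] -> levels [8 7 8]
Step 6: flows [0->1,2->1] -> levels [7 9 7]
Step 7: flows [1->0,1->2] -> levels [8 7 8]
  -> period-2 cycle: step 7 state = step 5 state; never stabilizes
  -> state at step 30: (30-5) mod 2 = 1, same as step 6 -> [7 9 7]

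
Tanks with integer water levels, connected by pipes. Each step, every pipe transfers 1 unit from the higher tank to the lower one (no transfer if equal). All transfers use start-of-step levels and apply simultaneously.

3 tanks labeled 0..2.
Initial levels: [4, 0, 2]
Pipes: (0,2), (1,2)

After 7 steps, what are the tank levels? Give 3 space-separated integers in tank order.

Step 1: flows [0->2,2->1] -> levels [3 1 2]
Step 2: flows [0->2,2->1] -> levels [2 2 2]
Step 3: flows [0=2,1=2] -> levels [2 2 2]
  -> stable; steps 4..7 unchanged -> [2 2 2]

Answer: 2 2 2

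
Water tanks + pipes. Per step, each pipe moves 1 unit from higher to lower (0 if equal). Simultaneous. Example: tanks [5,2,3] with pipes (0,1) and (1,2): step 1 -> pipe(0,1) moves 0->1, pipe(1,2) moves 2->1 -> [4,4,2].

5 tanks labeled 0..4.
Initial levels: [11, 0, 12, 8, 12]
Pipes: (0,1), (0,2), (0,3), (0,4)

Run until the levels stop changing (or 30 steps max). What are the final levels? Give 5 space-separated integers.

Answer: 10 6 9 9 9

Derivation:
Step 1: flows [0->1,2->0,0->3,4->0] -> levels [11 1 11 9 11]
Step 2: flows [0->1,0=2,0->3,0=4] -> levels [9 2 11 10 11]
Step 3: flows [0->1,2->0,3->0,4->0] -> levels [11 3 10 9 10]
Step 4: flows [0->1,0->2,0->3,0->4] -> levels [7 4 11 10 11]
Step 5: flows [0->1,2->0,3->0,4->0] -> levels [9 5 10 9 10]
Step 6: flows [0->1,2->0,0=3,4->0] -> levels [10 6 9 9 9]
Step 7: flows [0->1,0->2,0->3,0->4] -> levels [6 7 10 10 10]
Step 8: flows [1->0,2->0,3->0,4->0] -> levels [10 6 9 9 9]
  -> period-2 cycle: step 8 state = step 6 state; never stabilizes
  -> state at step 30: (30-6) mod 2 = 0, same as step 6 -> [10 6 9 9 9]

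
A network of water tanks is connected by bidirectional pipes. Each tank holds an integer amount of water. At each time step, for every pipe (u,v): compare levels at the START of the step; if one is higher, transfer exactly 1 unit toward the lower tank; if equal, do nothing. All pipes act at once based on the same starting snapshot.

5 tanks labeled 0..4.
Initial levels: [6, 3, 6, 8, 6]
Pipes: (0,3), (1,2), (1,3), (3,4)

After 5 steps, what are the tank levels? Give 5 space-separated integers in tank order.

Answer: 7 6 5 4 7

Derivation:
Step 1: flows [3->0,2->1,3->1,3->4] -> levels [7 5 5 5 7]
Step 2: flows [0->3,1=2,1=3,4->3] -> levels [6 5 5 7 6]
Step 3: flows [3->0,1=2,3->1,3->4] -> levels [7 6 5 4 7]
Step 4: flows [0->3,1->2,1->3,4->3] -> levels [6 4 6 7 6]
Step 5: flows [3->0,2->1,3->1,3->4] -> levels [7 6 5 4 7]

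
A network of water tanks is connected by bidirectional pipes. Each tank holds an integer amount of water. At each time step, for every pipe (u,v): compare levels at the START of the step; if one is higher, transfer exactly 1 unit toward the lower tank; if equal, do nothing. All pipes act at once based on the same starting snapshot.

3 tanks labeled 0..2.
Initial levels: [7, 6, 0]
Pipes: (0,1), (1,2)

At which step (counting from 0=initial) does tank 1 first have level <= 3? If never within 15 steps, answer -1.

Step 1: flows [0->1,1->2] -> levels [6 6 1]
Step 2: flows [0=1,1->2] -> levels [6 5 2]
Step 3: flows [0->1,1->2] -> levels [5 5 3]
Step 4: flows [0=1,1->2] -> levels [5 4 4]
Step 5: flows [0->1,1=2] -> levels [4 5 4]
Step 6: flows [1->0,1->2] -> levels [5 3 5]
Tank 1 first reaches <=3 at step 6

Answer: 6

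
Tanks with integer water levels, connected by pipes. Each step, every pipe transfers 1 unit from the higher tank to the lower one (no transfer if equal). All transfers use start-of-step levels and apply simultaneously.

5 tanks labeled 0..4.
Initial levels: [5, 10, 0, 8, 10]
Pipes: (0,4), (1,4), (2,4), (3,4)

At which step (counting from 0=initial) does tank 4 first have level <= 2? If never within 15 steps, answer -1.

Answer: -1

Derivation:
Step 1: flows [4->0,1=4,4->2,4->3] -> levels [6 10 1 9 7]
Step 2: flows [4->0,1->4,4->2,3->4] -> levels [7 9 2 8 7]
Step 3: flows [0=4,1->4,4->2,3->4] -> levels [7 8 3 7 8]
Step 4: flows [4->0,1=4,4->2,4->3] -> levels [8 8 4 8 5]
Step 5: flows [0->4,1->4,4->2,3->4] -> levels [7 7 5 7 7]
Step 6: flows [0=4,1=4,4->2,3=4] -> levels [7 7 6 7 6]
Step 7: flows [0->4,1->4,2=4,3->4] -> levels [6 6 6 6 9]
Step 8: flows [4->0,4->1,4->2,4->3] -> levels [7 7 7 7 5]
Step 9: flows [0->4,1->4,2->4,3->4] -> levels [6 6 6 6 9]
  -> period-2 cycle (repeats step 7); tank 4 never drops to <=2
Tank 4 never reaches <=2 within 15 steps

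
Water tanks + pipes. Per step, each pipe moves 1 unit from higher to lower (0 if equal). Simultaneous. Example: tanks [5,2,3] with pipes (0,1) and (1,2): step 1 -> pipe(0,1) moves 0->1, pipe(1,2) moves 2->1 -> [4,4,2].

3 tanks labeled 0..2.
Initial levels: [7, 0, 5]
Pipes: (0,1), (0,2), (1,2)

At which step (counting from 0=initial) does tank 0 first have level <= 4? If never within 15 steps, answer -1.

Step 1: flows [0->1,0->2,2->1] -> levels [5 2 5]
Step 2: flows [0->1,0=2,2->1] -> levels [4 4 4]
Tank 0 first reaches <=4 at step 2

Answer: 2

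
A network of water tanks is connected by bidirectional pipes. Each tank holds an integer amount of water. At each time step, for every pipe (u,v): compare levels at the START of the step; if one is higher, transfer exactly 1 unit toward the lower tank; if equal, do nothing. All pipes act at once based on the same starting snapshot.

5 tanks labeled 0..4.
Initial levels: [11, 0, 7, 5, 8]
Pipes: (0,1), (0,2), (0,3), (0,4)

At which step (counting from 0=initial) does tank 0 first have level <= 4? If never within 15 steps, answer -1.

Step 1: flows [0->1,0->2,0->3,0->4] -> levels [7 1 8 6 9]
Step 2: flows [0->1,2->0,0->3,4->0] -> levels [7 2 7 7 8]
Step 3: flows [0->1,0=2,0=3,4->0] -> levels [7 3 7 7 7]
Step 4: flows [0->1,0=2,0=3,0=4] -> levels [6 4 7 7 7]
Step 5: flows [0->1,2->0,3->0,4->0] -> levels [8 5 6 6 6]
Step 6: flows [0->1,0->2,0->3,0->4] -> levels [4 6 7 7 7]
Tank 0 first reaches <=4 at step 6

Answer: 6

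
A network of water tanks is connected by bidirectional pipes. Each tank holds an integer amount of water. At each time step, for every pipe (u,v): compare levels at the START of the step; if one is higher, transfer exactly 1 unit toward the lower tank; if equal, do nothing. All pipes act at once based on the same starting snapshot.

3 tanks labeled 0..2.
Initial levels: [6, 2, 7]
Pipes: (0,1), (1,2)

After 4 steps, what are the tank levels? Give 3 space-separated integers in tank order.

Step 1: flows [0->1,2->1] -> levels [5 4 6]
Step 2: flows [0->1,2->1] -> levels [4 6 5]
Step 3: flows [1->0,1->2] -> levels [5 4 6]
  -> period-2 cycle: step 3 state = step 1 state
  -> state at step 4: (4-1) mod 2 = 1, same as step 2 -> [4 6 5]

Answer: 4 6 5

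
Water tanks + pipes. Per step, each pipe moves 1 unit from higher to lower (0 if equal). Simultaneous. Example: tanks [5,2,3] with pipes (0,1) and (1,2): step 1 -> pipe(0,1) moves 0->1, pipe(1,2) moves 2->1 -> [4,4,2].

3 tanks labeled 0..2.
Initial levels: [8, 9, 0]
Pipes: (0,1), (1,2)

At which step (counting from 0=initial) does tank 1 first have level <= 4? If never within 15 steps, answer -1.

Step 1: flows [1->0,1->2] -> levels [9 7 1]
Step 2: flows [0->1,1->2] -> levels [8 7 2]
Step 3: flows [0->1,1->2] -> levels [7 7 3]
Step 4: flows [0=1,1->2] -> levels [7 6 4]
Step 5: flows [0->1,1->2] -> levels [6 6 5]
Step 6: flows [0=1,1->2] -> levels [6 5 6]
Step 7: flows [0->1,2->1] -> levels [5 7 5]
Step 8: flows [1->0,1->2] -> levels [6 5 6]
  -> period-2 cycle (repeats step 6); tank 1 never drops to <=4
Tank 1 never reaches <=4 within 15 steps

Answer: -1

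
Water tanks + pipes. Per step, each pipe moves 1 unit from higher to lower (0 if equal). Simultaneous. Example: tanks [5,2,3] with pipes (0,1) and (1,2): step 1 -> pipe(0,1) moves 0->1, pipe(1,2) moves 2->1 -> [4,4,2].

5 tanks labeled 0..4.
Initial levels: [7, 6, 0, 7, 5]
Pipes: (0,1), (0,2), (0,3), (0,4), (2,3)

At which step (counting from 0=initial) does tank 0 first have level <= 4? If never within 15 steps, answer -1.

Answer: 1

Derivation:
Step 1: flows [0->1,0->2,0=3,0->4,3->2] -> levels [4 7 2 6 6]
Tank 0 first reaches <=4 at step 1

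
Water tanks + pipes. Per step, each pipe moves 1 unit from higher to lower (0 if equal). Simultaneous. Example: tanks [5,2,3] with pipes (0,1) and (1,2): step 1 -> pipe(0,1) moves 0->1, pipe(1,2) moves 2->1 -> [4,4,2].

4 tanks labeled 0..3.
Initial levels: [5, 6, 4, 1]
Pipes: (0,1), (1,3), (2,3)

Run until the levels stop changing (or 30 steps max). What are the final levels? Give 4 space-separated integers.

Answer: 5 3 3 5

Derivation:
Step 1: flows [1->0,1->3,2->3] -> levels [6 4 3 3]
Step 2: flows [0->1,1->3,2=3] -> levels [5 4 3 4]
Step 3: flows [0->1,1=3,3->2] -> levels [4 5 4 3]
Step 4: flows [1->0,1->3,2->3] -> levels [5 3 3 5]
Step 5: flows [0->1,3->1,3->2] -> levels [4 5 4 3]
  -> period-2 cycle: step 5 state = step 3 state; never stabilizes
  -> state at step 30: (30-3) mod 2 = 1, same as step 4 -> [5 3 3 5]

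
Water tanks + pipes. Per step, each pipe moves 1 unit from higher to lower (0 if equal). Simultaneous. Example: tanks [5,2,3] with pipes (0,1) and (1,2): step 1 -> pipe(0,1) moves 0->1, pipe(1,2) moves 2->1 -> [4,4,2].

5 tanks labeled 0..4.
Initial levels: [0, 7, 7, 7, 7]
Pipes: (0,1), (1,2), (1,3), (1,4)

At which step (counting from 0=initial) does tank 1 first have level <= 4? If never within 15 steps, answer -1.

Step 1: flows [1->0,1=2,1=3,1=4] -> levels [1 6 7 7 7]
Step 2: flows [1->0,2->1,3->1,4->1] -> levels [2 8 6 6 6]
Step 3: flows [1->0,1->2,1->3,1->4] -> levels [3 4 7 7 7]
Tank 1 first reaches <=4 at step 3

Answer: 3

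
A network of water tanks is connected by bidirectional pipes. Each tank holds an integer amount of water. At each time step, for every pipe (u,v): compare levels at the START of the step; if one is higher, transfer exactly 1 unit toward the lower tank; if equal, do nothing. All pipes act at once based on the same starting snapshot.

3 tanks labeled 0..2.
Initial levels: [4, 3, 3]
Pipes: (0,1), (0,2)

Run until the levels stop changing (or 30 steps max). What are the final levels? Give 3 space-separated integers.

Answer: 4 3 3

Derivation:
Step 1: flows [0->1,0->2] -> levels [2 4 4]
Step 2: flows [1->0,2->0] -> levels [4 3 3]
  -> period-2 cycle: step 2 state = step 0 state; never stabilizes
  -> state at step 30: (30-0) mod 2 = 0, same as step 0 -> [4 3 3]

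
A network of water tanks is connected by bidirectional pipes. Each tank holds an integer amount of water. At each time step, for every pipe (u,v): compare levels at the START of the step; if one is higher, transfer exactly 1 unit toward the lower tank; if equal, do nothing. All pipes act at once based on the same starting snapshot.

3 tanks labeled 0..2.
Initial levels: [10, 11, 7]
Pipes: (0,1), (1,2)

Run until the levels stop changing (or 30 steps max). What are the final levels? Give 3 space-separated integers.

Answer: 10 8 10

Derivation:
Step 1: flows [1->0,1->2] -> levels [11 9 8]
Step 2: flows [0->1,1->2] -> levels [10 9 9]
Step 3: flows [0->1,1=2] -> levels [9 10 9]
Step 4: flows [1->0,1->2] -> levels [10 8 10]
Step 5: flows [0->1,2->1] -> levels [9 10 9]
  -> period-2 cycle: step 5 state = step 3 state; never stabilizes
  -> state at step 30: (30-3) mod 2 = 1, same as step 4 -> [10 8 10]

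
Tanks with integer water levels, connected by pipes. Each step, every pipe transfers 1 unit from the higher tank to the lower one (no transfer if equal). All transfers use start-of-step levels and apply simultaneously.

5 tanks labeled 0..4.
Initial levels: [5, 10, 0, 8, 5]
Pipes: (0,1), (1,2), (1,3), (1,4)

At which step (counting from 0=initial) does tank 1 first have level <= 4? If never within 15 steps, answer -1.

Step 1: flows [1->0,1->2,1->3,1->4] -> levels [6 6 1 9 6]
Step 2: flows [0=1,1->2,3->1,1=4] -> levels [6 6 2 8 6]
Step 3: flows [0=1,1->2,3->1,1=4] -> levels [6 6 3 7 6]
Step 4: flows [0=1,1->2,3->1,1=4] -> levels [6 6 4 6 6]
Step 5: flows [0=1,1->2,1=3,1=4] -> levels [6 5 5 6 6]
Step 6: flows [0->1,1=2,3->1,4->1] -> levels [5 8 5 5 5]
Step 7: flows [1->0,1->2,1->3,1->4] -> levels [6 4 6 6 6]
Tank 1 first reaches <=4 at step 7

Answer: 7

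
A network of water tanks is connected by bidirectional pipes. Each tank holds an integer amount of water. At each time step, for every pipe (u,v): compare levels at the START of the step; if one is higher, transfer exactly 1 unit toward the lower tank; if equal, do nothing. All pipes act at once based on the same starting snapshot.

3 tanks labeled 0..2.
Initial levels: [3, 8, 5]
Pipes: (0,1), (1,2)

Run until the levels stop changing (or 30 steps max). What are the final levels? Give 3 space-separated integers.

Step 1: flows [1->0,1->2] -> levels [4 6 6]
Step 2: flows [1->0,1=2] -> levels [5 5 6]
Step 3: flows [0=1,2->1] -> levels [5 6 5]
Step 4: flows [1->0,1->2] -> levels [6 4 6]
Step 5: flows [0->1,2->1] -> levels [5 6 5]
  -> period-2 cycle: step 5 state = step 3 state; never stabilizes
  -> state at step 30: (30-3) mod 2 = 1, same as step 4 -> [6 4 6]

Answer: 6 4 6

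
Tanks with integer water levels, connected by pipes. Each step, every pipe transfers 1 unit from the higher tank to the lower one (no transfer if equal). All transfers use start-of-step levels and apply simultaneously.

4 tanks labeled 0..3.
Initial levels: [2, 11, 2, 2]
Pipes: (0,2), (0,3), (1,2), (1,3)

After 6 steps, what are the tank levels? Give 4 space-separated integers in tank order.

Step 1: flows [0=2,0=3,1->2,1->3] -> levels [2 9 3 3]
Step 2: flows [2->0,3->0,1->2,1->3] -> levels [4 7 3 3]
Step 3: flows [0->2,0->3,1->2,1->3] -> levels [2 5 5 5]
Step 4: flows [2->0,3->0,1=2,1=3] -> levels [4 5 4 4]
Step 5: flows [0=2,0=3,1->2,1->3] -> levels [4 3 5 5]
Step 6: flows [2->0,3->0,2->1,3->1] -> levels [6 5 3 3]

Answer: 6 5 3 3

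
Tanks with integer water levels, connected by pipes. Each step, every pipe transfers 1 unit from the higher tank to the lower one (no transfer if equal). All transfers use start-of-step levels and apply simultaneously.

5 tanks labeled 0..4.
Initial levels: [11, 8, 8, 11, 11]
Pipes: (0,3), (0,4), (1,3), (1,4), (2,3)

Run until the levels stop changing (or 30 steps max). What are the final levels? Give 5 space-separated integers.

Step 1: flows [0=3,0=4,3->1,4->1,3->2] -> levels [11 10 9 9 10]
Step 2: flows [0->3,0->4,1->3,1=4,2=3] -> levels [9 9 9 11 11]
Step 3: flows [3->0,4->0,3->1,4->1,3->2] -> levels [11 11 10 8 9]
Step 4: flows [0->3,0->4,1->3,1->4,2->3] -> levels [9 9 9 11 11]
  -> period-2 cycle: step 4 state = step 2 state; never stabilizes
  -> state at step 30: (30-2) mod 2 = 0, same as step 2 -> [9 9 9 11 11]

Answer: 9 9 9 11 11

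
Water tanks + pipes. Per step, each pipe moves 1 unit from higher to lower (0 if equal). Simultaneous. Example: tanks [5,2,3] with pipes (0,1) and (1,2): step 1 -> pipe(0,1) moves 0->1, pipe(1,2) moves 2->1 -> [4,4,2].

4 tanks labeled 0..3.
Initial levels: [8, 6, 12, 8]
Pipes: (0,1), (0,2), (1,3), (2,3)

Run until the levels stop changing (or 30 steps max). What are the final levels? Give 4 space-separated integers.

Answer: 9 8 8 9

Derivation:
Step 1: flows [0->1,2->0,3->1,2->3] -> levels [8 8 10 8]
Step 2: flows [0=1,2->0,1=3,2->3] -> levels [9 8 8 9]
Step 3: flows [0->1,0->2,3->1,3->2] -> levels [7 10 10 7]
Step 4: flows [1->0,2->0,1->3,2->3] -> levels [9 8 8 9]
  -> period-2 cycle: step 4 state = step 2 state; never stabilizes
  -> state at step 30: (30-2) mod 2 = 0, same as step 2 -> [9 8 8 9]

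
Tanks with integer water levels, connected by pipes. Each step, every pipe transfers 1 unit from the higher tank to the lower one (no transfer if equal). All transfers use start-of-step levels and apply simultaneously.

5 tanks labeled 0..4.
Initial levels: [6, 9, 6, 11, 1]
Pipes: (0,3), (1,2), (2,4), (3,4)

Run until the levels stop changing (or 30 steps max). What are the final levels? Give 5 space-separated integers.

Answer: 6 6 7 8 6

Derivation:
Step 1: flows [3->0,1->2,2->4,3->4] -> levels [7 8 6 9 3]
Step 2: flows [3->0,1->2,2->4,3->4] -> levels [8 7 6 7 5]
Step 3: flows [0->3,1->2,2->4,3->4] -> levels [7 6 6 7 7]
Step 4: flows [0=3,1=2,4->2,3=4] -> levels [7 6 7 7 6]
Step 5: flows [0=3,2->1,2->4,3->4] -> levels [7 7 5 6 8]
Step 6: flows [0->3,1->2,4->2,4->3] -> levels [6 6 7 8 6]
Step 7: flows [3->0,2->1,2->4,3->4] -> levels [7 7 5 6 8]
  -> period-2 cycle: step 7 state = step 5 state; never stabilizes
  -> state at step 30: (30-5) mod 2 = 1, same as step 6 -> [6 6 7 8 6]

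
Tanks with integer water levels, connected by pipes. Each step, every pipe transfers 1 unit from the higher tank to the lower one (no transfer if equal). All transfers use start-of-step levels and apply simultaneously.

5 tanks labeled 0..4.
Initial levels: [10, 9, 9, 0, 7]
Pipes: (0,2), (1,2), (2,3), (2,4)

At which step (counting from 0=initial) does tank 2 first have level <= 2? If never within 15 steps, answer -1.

Step 1: flows [0->2,1=2,2->3,2->4] -> levels [9 9 8 1 8]
Step 2: flows [0->2,1->2,2->3,2=4] -> levels [8 8 9 2 8]
Step 3: flows [2->0,2->1,2->3,2->4] -> levels [9 9 5 3 9]
Step 4: flows [0->2,1->2,2->3,4->2] -> levels [8 8 7 4 8]
Step 5: flows [0->2,1->2,2->3,4->2] -> levels [7 7 9 5 7]
Step 6: flows [2->0,2->1,2->3,2->4] -> levels [8 8 5 6 8]
Step 7: flows [0->2,1->2,3->2,4->2] -> levels [7 7 9 5 7]
  -> period-2 cycle (repeats step 5); tank 2 never drops to <=2
Tank 2 never reaches <=2 within 15 steps

Answer: -1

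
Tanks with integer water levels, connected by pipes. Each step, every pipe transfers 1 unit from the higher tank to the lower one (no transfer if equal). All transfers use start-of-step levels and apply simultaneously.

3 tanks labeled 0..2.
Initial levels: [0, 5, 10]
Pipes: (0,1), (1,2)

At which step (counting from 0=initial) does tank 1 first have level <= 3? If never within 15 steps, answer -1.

Answer: -1

Derivation:
Step 1: flows [1->0,2->1] -> levels [1 5 9]
Step 2: flows [1->0,2->1] -> levels [2 5 8]
Step 3: flows [1->0,2->1] -> levels [3 5 7]
Step 4: flows [1->0,2->1] -> levels [4 5 6]
Step 5: flows [1->0,2->1] -> levels [5 5 5]
Step 6: flows [0=1,1=2] -> levels [5 5 5]
  -> stable; tank 1 stays at 5 > 3
Tank 1 never reaches <=3 within 15 steps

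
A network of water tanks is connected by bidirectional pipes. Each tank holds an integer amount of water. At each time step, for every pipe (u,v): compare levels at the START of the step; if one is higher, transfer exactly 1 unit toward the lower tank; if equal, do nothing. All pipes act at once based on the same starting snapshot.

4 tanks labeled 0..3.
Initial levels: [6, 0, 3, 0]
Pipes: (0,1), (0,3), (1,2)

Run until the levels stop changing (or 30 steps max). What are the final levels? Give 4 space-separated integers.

Answer: 1 3 2 3

Derivation:
Step 1: flows [0->1,0->3,2->1] -> levels [4 2 2 1]
Step 2: flows [0->1,0->3,1=2] -> levels [2 3 2 2]
Step 3: flows [1->0,0=3,1->2] -> levels [3 1 3 2]
Step 4: flows [0->1,0->3,2->1] -> levels [1 3 2 3]
Step 5: flows [1->0,3->0,1->2] -> levels [3 1 3 2]
  -> period-2 cycle: step 5 state = step 3 state; never stabilizes
  -> state at step 30: (30-3) mod 2 = 1, same as step 4 -> [1 3 2 3]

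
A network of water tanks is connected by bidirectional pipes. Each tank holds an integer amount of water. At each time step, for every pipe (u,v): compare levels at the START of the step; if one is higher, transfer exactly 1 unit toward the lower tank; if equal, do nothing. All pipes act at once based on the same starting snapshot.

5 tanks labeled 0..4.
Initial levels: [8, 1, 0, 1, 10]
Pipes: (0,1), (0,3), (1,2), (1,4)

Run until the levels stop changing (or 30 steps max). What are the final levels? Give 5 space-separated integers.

Answer: 4 3 4 3 6

Derivation:
Step 1: flows [0->1,0->3,1->2,4->1] -> levels [6 2 1 2 9]
Step 2: flows [0->1,0->3,1->2,4->1] -> levels [4 3 2 3 8]
Step 3: flows [0->1,0->3,1->2,4->1] -> levels [2 4 3 4 7]
Step 4: flows [1->0,3->0,1->2,4->1] -> levels [4 3 4 3 6]
Step 5: flows [0->1,0->3,2->1,4->1] -> levels [2 6 3 4 5]
Step 6: flows [1->0,3->0,1->2,1->4] -> levels [4 3 4 3 6]
  -> period-2 cycle: step 6 state = step 4 state; never stabilizes
  -> state at step 30: (30-4) mod 2 = 0, same as step 4 -> [4 3 4 3 6]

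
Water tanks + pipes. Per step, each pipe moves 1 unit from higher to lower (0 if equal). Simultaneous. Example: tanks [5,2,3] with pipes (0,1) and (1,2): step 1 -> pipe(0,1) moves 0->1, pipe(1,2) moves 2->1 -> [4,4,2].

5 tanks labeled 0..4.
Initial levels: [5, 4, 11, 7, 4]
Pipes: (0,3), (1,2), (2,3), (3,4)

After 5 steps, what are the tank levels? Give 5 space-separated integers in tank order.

Answer: 6 7 5 7 6

Derivation:
Step 1: flows [3->0,2->1,2->3,3->4] -> levels [6 5 9 6 5]
Step 2: flows [0=3,2->1,2->3,3->4] -> levels [6 6 7 6 6]
Step 3: flows [0=3,2->1,2->3,3=4] -> levels [6 7 5 7 6]
Step 4: flows [3->0,1->2,3->2,3->4] -> levels [7 6 7 4 7]
Step 5: flows [0->3,2->1,2->3,4->3] -> levels [6 7 5 7 6]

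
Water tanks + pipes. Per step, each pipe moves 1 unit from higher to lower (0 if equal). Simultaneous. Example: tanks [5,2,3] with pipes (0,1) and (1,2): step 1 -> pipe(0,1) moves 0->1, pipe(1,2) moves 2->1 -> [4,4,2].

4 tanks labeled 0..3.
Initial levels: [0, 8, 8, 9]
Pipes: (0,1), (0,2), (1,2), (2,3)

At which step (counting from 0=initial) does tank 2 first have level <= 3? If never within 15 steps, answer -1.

Answer: -1

Derivation:
Step 1: flows [1->0,2->0,1=2,3->2] -> levels [2 7 8 8]
Step 2: flows [1->0,2->0,2->1,2=3] -> levels [4 7 6 8]
Step 3: flows [1->0,2->0,1->2,3->2] -> levels [6 5 7 7]
Step 4: flows [0->1,2->0,2->1,2=3] -> levels [6 7 5 7]
Step 5: flows [1->0,0->2,1->2,3->2] -> levels [6 5 8 6]
Step 6: flows [0->1,2->0,2->1,2->3] -> levels [6 7 5 7]
  -> period-2 cycle (repeats step 4); tank 2 never drops to <=3
Tank 2 never reaches <=3 within 15 steps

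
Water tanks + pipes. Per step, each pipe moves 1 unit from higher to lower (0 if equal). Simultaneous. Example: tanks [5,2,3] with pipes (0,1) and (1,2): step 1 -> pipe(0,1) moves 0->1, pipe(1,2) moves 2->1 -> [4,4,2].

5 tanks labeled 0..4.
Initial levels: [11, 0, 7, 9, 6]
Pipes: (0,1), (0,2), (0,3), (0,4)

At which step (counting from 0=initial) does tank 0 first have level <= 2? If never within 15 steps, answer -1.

Step 1: flows [0->1,0->2,0->3,0->4] -> levels [7 1 8 10 7]
Step 2: flows [0->1,2->0,3->0,0=4] -> levels [8 2 7 9 7]
Step 3: flows [0->1,0->2,3->0,0->4] -> levels [6 3 8 8 8]
Step 4: flows [0->1,2->0,3->0,4->0] -> levels [8 4 7 7 7]
Step 5: flows [0->1,0->2,0->3,0->4] -> levels [4 5 8 8 8]
Step 6: flows [1->0,2->0,3->0,4->0] -> levels [8 4 7 7 7]
  -> period-2 cycle (repeats step 4); tank 0 never drops to <=2
Tank 0 never reaches <=2 within 15 steps

Answer: -1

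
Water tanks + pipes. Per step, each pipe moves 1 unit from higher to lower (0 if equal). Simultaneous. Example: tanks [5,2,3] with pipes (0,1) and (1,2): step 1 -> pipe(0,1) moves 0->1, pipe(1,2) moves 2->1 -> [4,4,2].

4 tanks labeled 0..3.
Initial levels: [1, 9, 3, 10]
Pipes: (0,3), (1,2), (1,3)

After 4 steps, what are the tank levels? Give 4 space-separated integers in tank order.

Step 1: flows [3->0,1->2,3->1] -> levels [2 9 4 8]
Step 2: flows [3->0,1->2,1->3] -> levels [3 7 5 8]
Step 3: flows [3->0,1->2,3->1] -> levels [4 7 6 6]
Step 4: flows [3->0,1->2,1->3] -> levels [5 5 7 6]

Answer: 5 5 7 6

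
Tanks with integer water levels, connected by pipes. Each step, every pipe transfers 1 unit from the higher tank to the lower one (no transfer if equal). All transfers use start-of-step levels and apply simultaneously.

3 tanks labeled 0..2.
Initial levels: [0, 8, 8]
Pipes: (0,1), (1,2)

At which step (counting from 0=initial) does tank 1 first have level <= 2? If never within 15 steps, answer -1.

Step 1: flows [1->0,1=2] -> levels [1 7 8]
Step 2: flows [1->0,2->1] -> levels [2 7 7]
Step 3: flows [1->0,1=2] -> levels [3 6 7]
Step 4: flows [1->0,2->1] -> levels [4 6 6]
Step 5: flows [1->0,1=2] -> levels [5 5 6]
Step 6: flows [0=1,2->1] -> levels [5 6 5]
Step 7: flows [1->0,1->2] -> levels [6 4 6]
Step 8: flows [0->1,2->1] -> levels [5 6 5]
  -> period-2 cycle (repeats step 6); tank 1 never drops to <=2
Tank 1 never reaches <=2 within 15 steps

Answer: -1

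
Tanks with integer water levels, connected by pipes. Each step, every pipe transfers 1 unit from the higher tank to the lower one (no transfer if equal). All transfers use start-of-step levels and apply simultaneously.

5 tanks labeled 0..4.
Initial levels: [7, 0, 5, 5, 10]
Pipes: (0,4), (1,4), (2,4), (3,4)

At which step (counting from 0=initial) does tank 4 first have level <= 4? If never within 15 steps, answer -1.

Step 1: flows [4->0,4->1,4->2,4->3] -> levels [8 1 6 6 6]
Step 2: flows [0->4,4->1,2=4,3=4] -> levels [7 2 6 6 6]
Step 3: flows [0->4,4->1,2=4,3=4] -> levels [6 3 6 6 6]
Step 4: flows [0=4,4->1,2=4,3=4] -> levels [6 4 6 6 5]
Step 5: flows [0->4,4->1,2->4,3->4] -> levels [5 5 5 5 7]
Step 6: flows [4->0,4->1,4->2,4->3] -> levels [6 6 6 6 3]
Tank 4 first reaches <=4 at step 6

Answer: 6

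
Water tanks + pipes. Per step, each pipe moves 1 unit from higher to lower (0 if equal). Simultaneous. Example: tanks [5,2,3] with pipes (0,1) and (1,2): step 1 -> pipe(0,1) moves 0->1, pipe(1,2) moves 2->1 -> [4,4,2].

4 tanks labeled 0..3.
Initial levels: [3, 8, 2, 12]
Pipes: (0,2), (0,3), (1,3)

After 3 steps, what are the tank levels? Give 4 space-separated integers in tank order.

Answer: 4 9 4 8

Derivation:
Step 1: flows [0->2,3->0,3->1] -> levels [3 9 3 10]
Step 2: flows [0=2,3->0,3->1] -> levels [4 10 3 8]
Step 3: flows [0->2,3->0,1->3] -> levels [4 9 4 8]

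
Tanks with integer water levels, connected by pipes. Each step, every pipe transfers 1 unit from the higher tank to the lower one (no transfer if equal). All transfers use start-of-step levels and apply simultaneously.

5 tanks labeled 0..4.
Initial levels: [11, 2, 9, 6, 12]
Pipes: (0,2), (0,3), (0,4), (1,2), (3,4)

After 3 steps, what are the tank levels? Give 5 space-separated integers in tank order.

Answer: 11 5 7 8 9

Derivation:
Step 1: flows [0->2,0->3,4->0,2->1,4->3] -> levels [10 3 9 8 10]
Step 2: flows [0->2,0->3,0=4,2->1,4->3] -> levels [8 4 9 10 9]
Step 3: flows [2->0,3->0,4->0,2->1,3->4] -> levels [11 5 7 8 9]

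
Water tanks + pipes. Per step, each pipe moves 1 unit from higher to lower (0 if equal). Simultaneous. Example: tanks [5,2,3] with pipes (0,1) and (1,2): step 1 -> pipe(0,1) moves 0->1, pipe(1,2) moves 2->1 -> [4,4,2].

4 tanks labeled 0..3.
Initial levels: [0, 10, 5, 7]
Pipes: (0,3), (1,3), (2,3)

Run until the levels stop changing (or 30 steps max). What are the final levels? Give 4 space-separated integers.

Answer: 5 5 5 7

Derivation:
Step 1: flows [3->0,1->3,3->2] -> levels [1 9 6 6]
Step 2: flows [3->0,1->3,2=3] -> levels [2 8 6 6]
Step 3: flows [3->0,1->3,2=3] -> levels [3 7 6 6]
Step 4: flows [3->0,1->3,2=3] -> levels [4 6 6 6]
Step 5: flows [3->0,1=3,2=3] -> levels [5 6 6 5]
Step 6: flows [0=3,1->3,2->3] -> levels [5 5 5 7]
Step 7: flows [3->0,3->1,3->2] -> levels [6 6 6 4]
Step 8: flows [0->3,1->3,2->3] -> levels [5 5 5 7]
  -> period-2 cycle: step 8 state = step 6 state; never stabilizes
  -> state at step 30: (30-6) mod 2 = 0, same as step 6 -> [5 5 5 7]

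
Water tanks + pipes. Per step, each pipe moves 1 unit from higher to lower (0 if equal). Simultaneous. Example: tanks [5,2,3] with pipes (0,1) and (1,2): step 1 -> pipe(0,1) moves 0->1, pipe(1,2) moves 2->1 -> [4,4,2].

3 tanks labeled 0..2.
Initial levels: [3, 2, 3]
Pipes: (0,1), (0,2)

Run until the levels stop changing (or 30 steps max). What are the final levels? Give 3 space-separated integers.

Answer: 4 2 2

Derivation:
Step 1: flows [0->1,0=2] -> levels [2 3 3]
Step 2: flows [1->0,2->0] -> levels [4 2 2]
Step 3: flows [0->1,0->2] -> levels [2 3 3]
  -> period-2 cycle: step 3 state = step 1 state; never stabilizes
  -> state at step 30: (30-1) mod 2 = 1, same as step 2 -> [4 2 2]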